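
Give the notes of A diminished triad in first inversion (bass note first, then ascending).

C – Eb – A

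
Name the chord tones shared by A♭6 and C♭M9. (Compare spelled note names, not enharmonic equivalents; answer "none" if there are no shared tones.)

E♭

A♭6 = A♭, C, E♭, F.
C♭M9 = C♭, E♭, G♭, B♭, D♭.
Shared: E♭.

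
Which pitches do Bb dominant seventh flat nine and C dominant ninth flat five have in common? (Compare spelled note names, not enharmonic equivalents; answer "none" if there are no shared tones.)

Bb, D

Bb dominant seventh flat nine = Bb, D, F, Ab, Cb.
C dominant ninth flat five = C, E, Gb, Bb, D.
Shared: Bb, D.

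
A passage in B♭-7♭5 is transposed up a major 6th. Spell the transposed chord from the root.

G, Bb, Db, F

A major 6th up from Bb is G, so the new chord is G half-diminished seventh.
Root: G
Minor 3rd (3rd): Bb
Diminished 5th (5th): Db
Minor 7th (7th): F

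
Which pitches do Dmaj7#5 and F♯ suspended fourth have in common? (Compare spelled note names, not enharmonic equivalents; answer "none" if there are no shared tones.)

Dmaj7#5 = D, F#, A#, C#.
F♯ suspended fourth = F#, B, C#.
Shared: F#, C#.

F#  C#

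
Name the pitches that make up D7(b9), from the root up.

D7(b9) is a dominant seventh flat nine built on D.
D — root
F# — major 3rd
A — perfect 5th
C — minor 7th
Eb — minor 9th

D – F# – A – C – Eb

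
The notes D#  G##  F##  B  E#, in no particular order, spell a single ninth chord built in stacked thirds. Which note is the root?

E#

Stacking in thirds gives E# – G## – B – D# – F##, so E# is the root — E# dominant ninth flat five.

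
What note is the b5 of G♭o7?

D𝄫

Root of G♭o7 = G♭. The 5th is a diminished 5th: G♭ up a diminished 5th → D𝄫.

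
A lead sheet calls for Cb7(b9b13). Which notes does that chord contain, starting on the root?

Cb, Eb, Gb, Bbb, Dbb, Abb

Cb7(b9b13) is a dominant seventh flat nine flat thirteen built on Cb.
root → Cb
3rd (major 3rd) → Eb
5th (perfect 5th) → Gb
7th (minor 7th) → Bbb
9th (minor 9th) → Dbb
13th (minor 13th) → Abb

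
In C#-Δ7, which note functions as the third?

E

Root of C#-Δ7 = C#. The 3rd is a minor 3rd: C# up a minor 3rd → E.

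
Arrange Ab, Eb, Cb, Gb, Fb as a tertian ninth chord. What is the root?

Fb

Stacking in thirds gives Fb – Ab – Cb – Eb – Gb, so Fb is the root — Fb major ninth.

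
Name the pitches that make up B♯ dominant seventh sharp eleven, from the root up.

Root B#, quality dominant seventh sharp eleven:
- root: B#
- major 3rd: D##
- perfect 5th: F##
- minor 7th: A#
- augmented 11th: E##

B#  D##  F##  A#  E##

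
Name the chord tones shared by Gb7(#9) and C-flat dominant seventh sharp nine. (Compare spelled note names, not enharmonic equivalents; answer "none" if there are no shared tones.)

Gb

Gb7(#9): Gb Bb Db Fb A
C-flat dominant seventh sharp nine: Cb Eb Gb Bbb D
Common to both → Gb.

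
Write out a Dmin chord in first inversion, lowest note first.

In root position, Dmin is D–F–A.
First inversion puts the third (F) in the bass.

F  A  D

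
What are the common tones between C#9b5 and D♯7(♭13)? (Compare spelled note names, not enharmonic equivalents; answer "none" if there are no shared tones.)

C# – B – D#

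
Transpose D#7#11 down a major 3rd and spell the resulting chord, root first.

B – D# – F# – A – E#

D# down a major 3rd → B. New chord: B dominant seventh sharp eleven.
Root: B
Major 3rd (3rd): D#
Perfect 5th (5th): F#
Minor 7th (7th): A
Augmented 11th (11th): E#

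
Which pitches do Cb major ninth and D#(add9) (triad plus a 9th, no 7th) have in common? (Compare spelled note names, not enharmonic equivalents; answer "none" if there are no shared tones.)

none

Cb major ninth: Cb Eb Gb Bb Db
D#(add9): D# F## A# E#
Common to both → none.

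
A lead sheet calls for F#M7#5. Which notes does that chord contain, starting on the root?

F#M7#5 is an augmented major seventh built on F#.
F# — root
A# — major 3rd
C## — augmented 5th
E# — major 7th

F#, A#, C##, E#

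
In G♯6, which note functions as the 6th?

Root of G♯6 = G#. The 6th is a major 6th: G# up a major 6th → E#.

E#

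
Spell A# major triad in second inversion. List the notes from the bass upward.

A# major triad = A-sharp–C-double-sharp–E-sharp; second inversion → fifth (E-sharp) lowest.

E-sharp, A-sharp, C-double-sharp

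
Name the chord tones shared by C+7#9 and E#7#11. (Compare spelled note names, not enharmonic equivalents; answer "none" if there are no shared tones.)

D#

C+7#9: C E G# Bb D#
E#7#11: E# G## B# D# A##
Common to both → D#.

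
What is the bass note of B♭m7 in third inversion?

B♭m7 = Bb–Db–F–Ab. Third inversion → seventh in the bass = Ab.

Ab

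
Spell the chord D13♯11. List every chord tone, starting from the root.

D  F#  A  C  E  G#  B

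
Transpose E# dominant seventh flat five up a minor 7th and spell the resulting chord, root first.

D# F## A C#

Transposed root: E# → D# (minor 7th up). So we spell D# dominant seventh flat five:
- root: D#
- major 3rd: F##
- diminished 5th: A
- minor 7th: C#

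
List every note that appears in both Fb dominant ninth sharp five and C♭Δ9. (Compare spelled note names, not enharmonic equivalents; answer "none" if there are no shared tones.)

Fb dominant ninth sharp five: Fb Ab C Ebb Gb
C♭Δ9: Cb Eb Gb Bb Db
Common to both → Gb.

Gb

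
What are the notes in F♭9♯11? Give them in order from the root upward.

F♭9♯11 is a dominant ninth sharp eleven built on Fb.
root → Fb
3rd (major 3rd) → Ab
5th (perfect 5th) → Cb
7th (minor 7th) → Ebb
9th (major 9th) → Gb
11th (augmented 11th) → Bb

Fb, Ab, Cb, Ebb, Gb, Bb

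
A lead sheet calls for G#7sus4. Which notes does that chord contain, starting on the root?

G#  C#  D#  F#

Root G#, quality dominant seventh suspended fourth:
G# — root
C# — perfect 4th
D# — perfect 5th
F# — minor 7th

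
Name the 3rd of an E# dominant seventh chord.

E# dominant seventh is built on E-sharp; its 3rd is a major 3rd above the root.
A third above E uses the letter G, and the major 3rd above E-sharp is G-double-sharp.

G-double-sharp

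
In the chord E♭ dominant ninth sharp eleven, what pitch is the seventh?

D-flat

E♭ dominant ninth sharp eleven is built on E-flat; its 7th is a minor 7th above the root.
A seventh above E uses the letter D, and the minor 7th above E-flat is D-flat.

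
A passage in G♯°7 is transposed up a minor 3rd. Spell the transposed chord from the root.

B  D  F  A♭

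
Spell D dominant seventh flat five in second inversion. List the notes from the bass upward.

A♭ C D F♯

In root position, D dominant seventh flat five is D–F♯–A♭–C.
Second inversion puts the fifth (A♭) in the bass.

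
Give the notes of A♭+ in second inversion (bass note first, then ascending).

E, A♭, C

A♭+ = A♭–C–E; second inversion → fifth (E) lowest.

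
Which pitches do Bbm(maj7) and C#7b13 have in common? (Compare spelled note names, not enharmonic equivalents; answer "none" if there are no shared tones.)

Bbm(maj7) = B♭, D♭, F, A.
C#7b13 = C♯, E♯, G♯, B, A.
Shared: A.

A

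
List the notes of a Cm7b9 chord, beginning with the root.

Cm7b9 is a minor seventh flat nine built on C.
root → C
3rd (minor 3rd) → Eb
5th (perfect 5th) → G
7th (minor 7th) → Bb
9th (minor 9th) → Db

C, Eb, G, Bb, Db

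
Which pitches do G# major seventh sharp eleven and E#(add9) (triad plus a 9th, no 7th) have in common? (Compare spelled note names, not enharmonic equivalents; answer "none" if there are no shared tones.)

B#, F##

G# major seventh sharp eleven: G# B# D# F## C##
E#(add9): E# G## B# F##
Common to both → B#, F##.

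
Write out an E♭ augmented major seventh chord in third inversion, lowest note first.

D, E-flat, G, B

In root position, E♭ augmented major seventh is E-flat–G–B–D.
Third inversion puts the seventh (D) in the bass.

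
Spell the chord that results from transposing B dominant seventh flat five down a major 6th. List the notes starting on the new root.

D F# Ab C

A major 6th down from B is D, so the new chord is D dominant seventh flat five.
root → D
3rd (major 3rd) → F#
5th (diminished 5th) → Ab
7th (minor 7th) → C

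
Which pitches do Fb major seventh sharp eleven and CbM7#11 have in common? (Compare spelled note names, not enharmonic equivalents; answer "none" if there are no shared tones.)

Cb – Eb – Bb

Fb major seventh sharp eleven: Fb Ab Cb Eb Bb
CbM7#11: Cb Eb Gb Bb F
Common to both → Cb, Eb, Bb.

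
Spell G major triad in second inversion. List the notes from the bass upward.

D, G, B

In root position, G major triad is G–B–D.
Second inversion puts the fifth (D) in the bass.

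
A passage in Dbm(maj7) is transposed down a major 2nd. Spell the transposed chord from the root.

Transposed root: Db → Cb (major 2nd down). So we spell Cb minor-major seventh:
Cb — root
Ebb — minor 3rd
Gb — perfect 5th
Bb — major 7th

Cb  Ebb  Gb  Bb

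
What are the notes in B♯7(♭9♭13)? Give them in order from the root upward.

B# – D## – F## – A# – C# – G#

B♯7(♭9♭13) is a dominant seventh flat nine flat thirteen built on B#.
Root: B#
Major 3rd (3rd): D##
Perfect 5th (5th): F##
Minor 7th (7th): A#
Minor 9th (9th): C#
Minor 13th (13th): G#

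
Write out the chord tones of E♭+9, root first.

E♭+9 is a dominant ninth sharp five built on Eb.
root → Eb
3rd (major 3rd) → G
5th (augmented 5th) → B
7th (minor 7th) → Db
9th (major 9th) → F

Eb  G  B  Db  F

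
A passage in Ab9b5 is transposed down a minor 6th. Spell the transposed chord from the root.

C, E, Gb, Bb, D

A minor 6th down from Ab is C, so the new chord is C dominant ninth flat five.
C — root
E — major 3rd
Gb — diminished 5th
Bb — minor 7th
D — major 9th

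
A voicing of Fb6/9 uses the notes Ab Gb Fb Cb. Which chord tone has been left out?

Fb6/9 = Fb, Ab, Cb, Db, Gb. The voicing lacks the 6th (major 6th), Db.

Db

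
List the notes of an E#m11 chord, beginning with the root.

E#, G#, B#, D#, F##, A#

E#m11 is a minor eleventh built on E#.
Root: E#
Minor 3rd (3rd): G#
Perfect 5th (5th): B#
Minor 7th (7th): D#
Major 9th (9th): F##
Perfect 11th (11th): A#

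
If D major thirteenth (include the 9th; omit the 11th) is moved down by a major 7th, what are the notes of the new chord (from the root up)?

E♭, G, B♭, D, F, C

Transposed root: D → E♭ (major 7th down). So we spell E♭ major thirteenth:
root → E♭
3rd (major 3rd) → G
5th (perfect 5th) → B♭
7th (major 7th) → D
9th (major 9th) → F
13th (major 13th) → C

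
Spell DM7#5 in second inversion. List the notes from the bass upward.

A# – C# – D – F#

In root position, DM7#5 is D–F#–A#–C#.
Second inversion puts the fifth (A#) in the bass.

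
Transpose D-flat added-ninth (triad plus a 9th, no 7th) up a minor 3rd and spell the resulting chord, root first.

A minor 3rd up from D-flat is F-flat, so the new chord is F-flat added-ninth.
- root: F-flat
- major 3rd: A-flat
- perfect 5th: C-flat
- major 9th: G-flat

F-flat A-flat C-flat G-flat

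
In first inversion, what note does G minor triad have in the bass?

G minor triad in root position is G–Bb–D.
First inversion places the third in the bass, which is Bb.

Bb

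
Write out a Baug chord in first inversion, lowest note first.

D# – F## – B

Baug = B–D#–F##; first inversion → third (D#) lowest.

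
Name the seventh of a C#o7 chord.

C#o7 is built on C♯; its 7th is a diminished 7th above the root.
A seventh above C uses the letter B, and the diminished 7th above C♯ is B♭.

B♭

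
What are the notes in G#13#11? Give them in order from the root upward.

G# – B# – D# – F# – A# – C## – E#

Root G#, quality dominant thirteenth sharp eleven:
root → G#
3rd (major 3rd) → B#
5th (perfect 5th) → D#
7th (minor 7th) → F#
9th (major 9th) → A#
11th (augmented 11th) → C##
13th (major 13th) → E#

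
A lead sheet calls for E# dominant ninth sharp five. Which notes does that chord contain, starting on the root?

Root E♯, quality dominant ninth sharp five:
- root: E♯
- major 3rd: G𝄪
- augmented 5th: B𝄪
- minor 7th: D♯
- major 9th: F𝄪

E♯, G𝄪, B𝄪, D♯, F𝄪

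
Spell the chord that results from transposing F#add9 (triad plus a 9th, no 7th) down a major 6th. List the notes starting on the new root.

Transposed root: F# → A (major 6th down). So we spell A added-ninth:
root → A
3rd (major 3rd) → C#
5th (perfect 5th) → E
9th (major 9th) → B

A C# E B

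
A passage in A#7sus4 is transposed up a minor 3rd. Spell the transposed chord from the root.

C#, F#, G#, B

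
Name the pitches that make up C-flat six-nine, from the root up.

Cb Eb Gb Ab Db

C-flat six-nine: six-nine on Cb.
root → Cb
3rd (major 3rd) → Eb
5th (perfect 5th) → Gb
6th (major 6th) → Ab
9th (major 9th) → Db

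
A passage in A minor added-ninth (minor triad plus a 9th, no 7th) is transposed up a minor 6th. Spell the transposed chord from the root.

F, A♭, C, G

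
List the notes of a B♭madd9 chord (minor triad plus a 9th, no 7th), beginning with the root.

Bb, Db, F, C

Root Bb, quality minor added-ninth:
Bb — root
Db — minor 3rd
F — perfect 5th
C — major 9th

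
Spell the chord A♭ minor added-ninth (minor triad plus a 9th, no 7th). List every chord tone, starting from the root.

A♭ minor added-ninth is a minor added-ninth built on A♭.
root → A♭
3rd (minor 3rd) → C♭
5th (perfect 5th) → E♭
9th (major 9th) → B♭

A♭, C♭, E♭, B♭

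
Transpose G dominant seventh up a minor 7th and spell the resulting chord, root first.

F A C E-flat

Transposed root: G → F (minor 7th up). So we spell F dominant seventh:
- root: F
- major 3rd: A
- perfect 5th: C
- minor 7th: E-flat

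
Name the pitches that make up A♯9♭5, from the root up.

A# C## E G# B#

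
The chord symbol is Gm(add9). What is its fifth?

D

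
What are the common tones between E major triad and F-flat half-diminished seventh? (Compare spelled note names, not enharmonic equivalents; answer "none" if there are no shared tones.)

none

E major triad: E G-sharp B
F-flat half-diminished seventh: F-flat A-double-flat C-double-flat E-double-flat
Common to both → none.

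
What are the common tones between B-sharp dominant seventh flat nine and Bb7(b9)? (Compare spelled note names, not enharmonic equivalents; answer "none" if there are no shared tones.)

B-sharp dominant seventh flat nine = B♯, D𝄪, F𝄪, A♯, C♯.
Bb7(b9) = B♭, D, F, A♭, C♭.
Shared: none.

none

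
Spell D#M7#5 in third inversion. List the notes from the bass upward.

C## D# F## A##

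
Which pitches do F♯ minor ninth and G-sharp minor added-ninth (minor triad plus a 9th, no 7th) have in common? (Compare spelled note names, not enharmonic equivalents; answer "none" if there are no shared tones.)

G-sharp

F♯ minor ninth: F-sharp A C-sharp E G-sharp
G-sharp minor added-ninth: G-sharp B D-sharp A-sharp
Common to both → G-sharp.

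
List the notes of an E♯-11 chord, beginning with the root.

E♯ G♯ B♯ D♯ F𝄪 A♯

E♯-11: minor eleventh on E♯.
E♯ — root
G♯ — minor 3rd
B♯ — perfect 5th
D♯ — minor 7th
F𝄪 — major 9th
A♯ — perfect 11th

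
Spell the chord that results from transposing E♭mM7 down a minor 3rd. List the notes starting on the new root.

C, Eb, G, B

Transposed root: Eb → C (minor 3rd down). So we spell C minor-major seventh:
- root: C
- minor 3rd: Eb
- perfect 5th: G
- major 7th: B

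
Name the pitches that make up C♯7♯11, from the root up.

C♯7♯11 is a dominant seventh sharp eleven built on C#.
Root: C#
Major 3rd (3rd): E#
Perfect 5th (5th): G#
Minor 7th (7th): B
Augmented 11th (11th): F##

C# – E# – G# – B – F##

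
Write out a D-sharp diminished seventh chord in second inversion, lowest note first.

D-sharp diminished seventh = D-sharp–F-sharp–A–C; second inversion → fifth (A) lowest.

A – C – D-sharp – F-sharp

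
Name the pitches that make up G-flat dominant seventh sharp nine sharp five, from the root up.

Gb, Bb, D, Fb, A

Root Gb, quality dominant seventh sharp nine sharp five:
Root: Gb
Major 3rd (3rd): Bb
Augmented 5th (5th): D
Minor 7th (7th): Fb
Augmented 9th (9th): A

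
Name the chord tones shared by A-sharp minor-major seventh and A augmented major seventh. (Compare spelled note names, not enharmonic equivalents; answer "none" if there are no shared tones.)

C-sharp – E-sharp

A-sharp minor-major seventh: A-sharp C-sharp E-sharp G-double-sharp
A augmented major seventh: A C-sharp E-sharp G-sharp
Common to both → C-sharp, E-sharp.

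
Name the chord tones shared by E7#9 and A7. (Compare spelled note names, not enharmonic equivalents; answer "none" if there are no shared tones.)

E

E7#9 = E, G#, B, D, F##.
A7 = A, C#, E, G.
Shared: E.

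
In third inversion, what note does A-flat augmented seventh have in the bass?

A-flat augmented seventh in root position is Ab–C–E–Gb.
Third inversion places the seventh in the bass, which is Gb.

Gb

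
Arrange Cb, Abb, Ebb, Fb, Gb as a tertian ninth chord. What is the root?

Arranged so that each adjacent pair is a third by letter name: Fb – Abb – Cb – Ebb – Gb.
The bottom of that stack, Fb, is the root (this is Fb minor ninth).

Fb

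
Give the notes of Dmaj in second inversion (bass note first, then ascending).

A  D  F#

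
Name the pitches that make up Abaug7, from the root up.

Ab – C – E – Gb

Abaug7: augmented seventh on Ab.
root → Ab
3rd (major 3rd) → C
5th (augmented 5th) → E
7th (minor 7th) → Gb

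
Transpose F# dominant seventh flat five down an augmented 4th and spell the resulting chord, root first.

C  E  G-flat  B-flat

F-sharp down an augmented 4th → C. New chord: C dominant seventh flat five.
root → C
3rd (major 3rd) → E
5th (diminished 5th) → G-flat
7th (minor 7th) → B-flat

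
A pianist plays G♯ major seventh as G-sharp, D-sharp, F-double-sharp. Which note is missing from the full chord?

B-sharp

G♯ major seventh = G-sharp, B-sharp, D-sharp, F-double-sharp. The voicing lacks the 3rd (major 3rd), B-sharp.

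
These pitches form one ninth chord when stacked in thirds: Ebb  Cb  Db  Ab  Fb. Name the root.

Db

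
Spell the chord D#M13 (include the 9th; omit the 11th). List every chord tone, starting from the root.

D#, F##, A#, C##, E#, B#

Root D#, quality major thirteenth:
Root: D#
Major 3rd (3rd): F##
Perfect 5th (5th): A#
Major 7th (7th): C##
Major 9th (9th): E#
Major 13th (13th): B#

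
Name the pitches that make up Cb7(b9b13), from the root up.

Root Cb, quality dominant seventh flat nine flat thirteen:
Cb — root
Eb — major 3rd
Gb — perfect 5th
Bbb — minor 7th
Dbb — minor 9th
Abb — minor 13th

Cb, Eb, Gb, Bbb, Dbb, Abb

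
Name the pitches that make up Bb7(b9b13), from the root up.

Bb7(b9b13) is a dominant seventh flat nine flat thirteen built on B♭.
B♭ — root
D — major 3rd
F — perfect 5th
A♭ — minor 7th
C♭ — minor 9th
G♭ — minor 13th

B♭, D, F, A♭, C♭, G♭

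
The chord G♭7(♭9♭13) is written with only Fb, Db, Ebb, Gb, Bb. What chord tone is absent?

Abb

G♭7(♭9♭13) = Gb, Bb, Db, Fb, Abb, Ebb. The voicing lacks the 9th (minor 9th), Abb.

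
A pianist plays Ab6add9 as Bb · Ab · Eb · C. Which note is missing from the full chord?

Ab6add9 = Ab, C, Eb, F, Bb. The voicing lacks the 6th (major 6th), F.

F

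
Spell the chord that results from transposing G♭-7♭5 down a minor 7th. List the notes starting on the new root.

Ab  Cb  Ebb  Gb

Gb down a minor 7th → Ab. New chord: Ab half-diminished seventh.
Root: Ab
Minor 3rd (3rd): Cb
Diminished 5th (5th): Ebb
Minor 7th (7th): Gb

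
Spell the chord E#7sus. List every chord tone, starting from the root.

E#7sus: dominant seventh suspended fourth on E#.
E# — root
A# — perfect 4th
B# — perfect 5th
D# — minor 7th

E#  A#  B#  D#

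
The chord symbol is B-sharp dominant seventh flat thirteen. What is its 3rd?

B-sharp dominant seventh flat thirteen is built on B-sharp; its 3rd is a major 3rd above the root.
A third above B uses the letter D, and the major 3rd above B-sharp is D-double-sharp.

D-double-sharp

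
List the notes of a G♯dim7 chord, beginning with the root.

G#, B, D, F

G♯dim7: diminished seventh on G#.
- root: G#
- minor 3rd: B
- diminished 5th: D
- diminished 7th: F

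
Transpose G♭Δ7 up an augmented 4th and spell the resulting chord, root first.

C E G B

An augmented 4th up from Gb is C, so the new chord is C major seventh.
Root: C
Major 3rd (3rd): E
Perfect 5th (5th): G
Major 7th (7th): B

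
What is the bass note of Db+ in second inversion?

A

Db+ in root position is Db–F–A.
Second inversion places the fifth in the bass, which is A.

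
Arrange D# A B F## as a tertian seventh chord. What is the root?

Stacking in thirds gives B – D# – F## – A, so B is the root — B augmented seventh.

B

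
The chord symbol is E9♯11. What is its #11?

Root of E9♯11 = E. The 11th is an augmented 11th: E up an augmented 11th → A♯.

A♯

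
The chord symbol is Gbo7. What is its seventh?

F𝄫

Gbo7 is built on G♭; its 7th is a diminished 7th above the root.
A seventh above G uses the letter F, and the diminished 7th above G♭ is F𝄫.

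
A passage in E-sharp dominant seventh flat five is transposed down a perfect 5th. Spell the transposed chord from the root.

A#, C##, E, G#

A perfect 5th down from E# is A#, so the new chord is A# dominant seventh flat five.
- root: A#
- major 3rd: C##
- diminished 5th: E
- minor 7th: G#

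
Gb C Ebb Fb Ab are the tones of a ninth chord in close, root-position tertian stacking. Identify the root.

Stacking in thirds gives Fb – Ab – C – Ebb – Gb, so Fb is the root — Fb dominant ninth sharp five.

Fb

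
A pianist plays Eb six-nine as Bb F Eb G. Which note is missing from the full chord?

C

Eb six-nine = Eb, G, Bb, C, F. The voicing lacks the 6th (major 6th), C.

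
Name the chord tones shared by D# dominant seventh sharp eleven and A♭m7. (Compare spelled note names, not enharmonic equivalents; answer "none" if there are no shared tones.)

D# dominant seventh sharp eleven: D♯ F𝄪 A♯ C♯ G𝄪
A♭m7: A♭ C♭ E♭ G♭
Common to both → none.

none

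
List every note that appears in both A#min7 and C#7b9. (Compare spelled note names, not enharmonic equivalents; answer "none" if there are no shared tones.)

A#min7 = A#, C#, E#, G#.
C#7b9 = C#, E#, G#, B, D.
Shared: C#, E#, G#.

C#, E#, G#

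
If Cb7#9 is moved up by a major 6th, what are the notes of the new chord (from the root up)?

A♭ C E♭ G♭ B

A major 6th up from C♭ is A♭, so the new chord is A♭ dominant seventh sharp nine.
root → A♭
3rd (major 3rd) → C
5th (perfect 5th) → E♭
7th (minor 7th) → G♭
9th (augmented 9th) → B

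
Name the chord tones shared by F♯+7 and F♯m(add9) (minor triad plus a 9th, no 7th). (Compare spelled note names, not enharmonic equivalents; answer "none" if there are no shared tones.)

F♯+7 = F#, A#, C##, E.
F♯m(add9) = F#, A, C#, G#.
Shared: F#.

F#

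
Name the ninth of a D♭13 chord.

D♭13 is built on Db; its 9th is a major 9th above the root.
A second above D uses the letter E, and the major 9th above Db is Eb.

Eb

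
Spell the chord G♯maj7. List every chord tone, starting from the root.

G# – B# – D# – F##

G♯maj7 is a major seventh built on G#.
Root: G#
Major 3rd (3rd): B#
Perfect 5th (5th): D#
Major 7th (7th): F##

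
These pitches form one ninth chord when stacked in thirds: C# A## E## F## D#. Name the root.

Arranged so that each adjacent pair is a third by letter name: D# – F## – A## – C# – E##.
The bottom of that stack, D#, is the root (this is D# dominant seventh sharp nine sharp five).

D#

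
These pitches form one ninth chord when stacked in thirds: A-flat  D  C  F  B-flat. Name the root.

Stacking in thirds gives B-flat – D – F – A-flat – C, so B-flat is the root — B-flat dominant ninth.

B-flat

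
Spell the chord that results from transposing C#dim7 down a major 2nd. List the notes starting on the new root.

C# down a major 2nd → B. New chord: B diminished seventh.
B — root
D — minor 3rd
F — diminished 5th
Ab — diminished 7th

B, D, F, Ab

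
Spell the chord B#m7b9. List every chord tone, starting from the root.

B#m7b9 is a minor seventh flat nine built on B♯.
- root: B♯
- minor 3rd: D♯
- perfect 5th: F𝄪
- minor 7th: A♯
- minor 9th: C♯

B♯, D♯, F𝄪, A♯, C♯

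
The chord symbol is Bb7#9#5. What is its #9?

C#

Root of Bb7#9#5 = Bb. The 9th is an augmented 9th: Bb up an augmented 9th → C#.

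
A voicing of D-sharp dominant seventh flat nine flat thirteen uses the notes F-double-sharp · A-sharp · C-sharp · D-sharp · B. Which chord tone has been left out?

D-sharp dominant seventh flat nine flat thirteen = D-sharp, F-double-sharp, A-sharp, C-sharp, E, B. The voicing lacks the 9th (minor 9th), E.

E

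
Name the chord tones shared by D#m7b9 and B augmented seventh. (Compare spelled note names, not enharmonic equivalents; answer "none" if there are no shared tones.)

D♯

D#m7b9 = D♯, F♯, A♯, C♯, E.
B augmented seventh = B, D♯, F𝄪, A.
Shared: D♯.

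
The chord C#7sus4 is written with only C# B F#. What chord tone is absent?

G#

The full C#7sus4 chord is C#, F#, G#, B.
Comparing with the voicing, the perfect 5th (5th) — G# — is absent.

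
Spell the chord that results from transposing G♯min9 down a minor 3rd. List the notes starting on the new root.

E# G# B# D# F##

G# down a minor 3rd → E#. New chord: E# minor ninth.
Root: E#
Minor 3rd (3rd): G#
Perfect 5th (5th): B#
Minor 7th (7th): D#
Major 9th (9th): F##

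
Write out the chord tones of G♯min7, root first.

G#, B, D#, F#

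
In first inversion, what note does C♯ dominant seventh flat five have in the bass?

E-sharp

C♯ dominant seventh flat five = C-sharp–E-sharp–G–B. First inversion → third in the bass = E-sharp.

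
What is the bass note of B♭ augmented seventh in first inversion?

D

B♭ augmented seventh in root position is B-flat–D–F-sharp–A-flat.
First inversion places the third in the bass, which is D.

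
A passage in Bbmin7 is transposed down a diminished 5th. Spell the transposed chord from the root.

E, G, B, D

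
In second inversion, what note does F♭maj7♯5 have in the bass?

C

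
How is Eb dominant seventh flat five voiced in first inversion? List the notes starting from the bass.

G Bbb Db Eb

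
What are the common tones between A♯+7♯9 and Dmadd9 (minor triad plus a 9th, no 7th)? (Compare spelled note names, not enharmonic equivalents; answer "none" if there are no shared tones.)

A♯+7♯9 = A#, C##, E##, G#, B##.
Dmadd9 = D, F, A, E.
Shared: none.

none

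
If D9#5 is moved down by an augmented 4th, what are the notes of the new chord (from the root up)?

A♭ C E G♭ B♭

Transposed root: D → A♭ (augmented 4th down). So we spell A♭ dominant ninth sharp five:
- root: A♭
- major 3rd: C
- augmented 5th: E
- minor 7th: G♭
- major 9th: B♭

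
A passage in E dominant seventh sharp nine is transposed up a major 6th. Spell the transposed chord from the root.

C-sharp, E-sharp, G-sharp, B, D-double-sharp

A major 6th up from E is C-sharp, so the new chord is C-sharp dominant seventh sharp nine.
C-sharp — root
E-sharp — major 3rd
G-sharp — perfect 5th
B — minor 7th
D-double-sharp — augmented 9th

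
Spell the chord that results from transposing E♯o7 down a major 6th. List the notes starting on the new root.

A major 6th down from E# is G#, so the new chord is G# diminished seventh.
root → G#
3rd (minor 3rd) → B
5th (diminished 5th) → D
7th (diminished 7th) → F

G#  B  D  F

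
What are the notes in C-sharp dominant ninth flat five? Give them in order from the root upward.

C-sharp E-sharp G B D-sharp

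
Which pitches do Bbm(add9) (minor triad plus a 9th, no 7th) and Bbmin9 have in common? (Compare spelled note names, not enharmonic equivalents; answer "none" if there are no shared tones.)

Bbm(add9) = Bb, Db, F, C.
Bbmin9 = Bb, Db, F, Ab, C.
Shared: Bb, Db, F, C.

Bb Db F C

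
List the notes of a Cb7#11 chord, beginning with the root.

Cb7#11: dominant seventh sharp eleven on C♭.
Root: C♭
Major 3rd (3rd): E♭
Perfect 5th (5th): G♭
Minor 7th (7th): B𝄫
Augmented 11th (11th): F

C♭ E♭ G♭ B𝄫 F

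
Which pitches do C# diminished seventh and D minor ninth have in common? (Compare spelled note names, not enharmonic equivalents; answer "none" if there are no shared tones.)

E

C# diminished seventh = C-sharp, E, G, B-flat.
D minor ninth = D, F, A, C, E.
Shared: E.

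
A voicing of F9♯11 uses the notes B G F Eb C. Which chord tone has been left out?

A

The full F9♯11 chord is F, A, C, Eb, G, B.
Comparing with the voicing, the major 3rd (3rd) — A — is absent.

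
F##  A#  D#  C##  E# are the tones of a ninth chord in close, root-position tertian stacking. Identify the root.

D#

Arranged so that each adjacent pair is a third by letter name: D# – F## – A# – C## – E#.
The bottom of that stack, D#, is the root (this is D# major ninth).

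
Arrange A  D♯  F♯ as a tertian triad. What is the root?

Arranged so that each adjacent pair is a third by letter name: D♯ – F♯ – A.
The bottom of that stack, D♯, is the root (this is D♯ diminished triad).

D♯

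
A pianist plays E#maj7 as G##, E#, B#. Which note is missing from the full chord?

D##

E#maj7 = E#, G##, B#, D##. The voicing lacks the 7th (major 7th), D##.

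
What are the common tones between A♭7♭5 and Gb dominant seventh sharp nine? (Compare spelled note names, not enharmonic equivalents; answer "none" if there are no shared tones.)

Gb

A♭7♭5: Ab C Ebb Gb
Gb dominant seventh sharp nine: Gb Bb Db Fb A
Common to both → Gb.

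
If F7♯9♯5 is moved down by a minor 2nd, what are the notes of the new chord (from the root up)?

E, G♯, B♯, D, F𝄪

F down a minor 2nd → E. New chord: E dominant seventh sharp nine sharp five.
root → E
3rd (major 3rd) → G♯
5th (augmented 5th) → B♯
7th (minor 7th) → D
9th (augmented 9th) → F𝄪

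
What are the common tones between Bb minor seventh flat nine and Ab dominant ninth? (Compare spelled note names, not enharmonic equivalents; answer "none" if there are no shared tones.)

Bb minor seventh flat nine: B-flat D-flat F A-flat C-flat
Ab dominant ninth: A-flat C E-flat G-flat B-flat
Common to both → B-flat, A-flat.

B-flat, A-flat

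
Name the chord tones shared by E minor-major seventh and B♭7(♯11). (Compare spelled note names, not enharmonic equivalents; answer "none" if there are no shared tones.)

E

E minor-major seventh: E G B D#
B♭7(♯11): Bb D F Ab E
Common to both → E.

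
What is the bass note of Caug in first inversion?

E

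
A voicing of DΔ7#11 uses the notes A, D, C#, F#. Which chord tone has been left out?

DΔ7#11 = D, F#, A, C#, G#. The voicing lacks the 11th (augmented 11th), G#.

G#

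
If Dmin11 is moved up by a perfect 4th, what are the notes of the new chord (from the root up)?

D up a perfect 4th → G. New chord: G minor eleventh.
G — root
Bb — minor 3rd
D — perfect 5th
F — minor 7th
A — major 9th
C — perfect 11th

G, Bb, D, F, A, C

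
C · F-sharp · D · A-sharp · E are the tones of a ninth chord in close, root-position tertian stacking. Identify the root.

Arranged so that each adjacent pair is a third by letter name: D – F-sharp – A-sharp – C – E.
The bottom of that stack, D, is the root (this is D dominant ninth sharp five).

D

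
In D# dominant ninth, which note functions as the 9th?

D# dominant ninth is built on D-sharp; its 9th is a major 9th above the root.
A second above D uses the letter E, and the major 9th above D-sharp is E-sharp.

E-sharp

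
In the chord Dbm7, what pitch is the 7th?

C♭

Root of Dbm7 = D♭. The 7th is a minor 7th: D♭ up a minor 7th → C♭.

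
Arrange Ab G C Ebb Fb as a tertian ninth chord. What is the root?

Stacking in thirds gives Fb – Ab – C – Ebb – G, so Fb is the root — Fb dominant seventh sharp nine sharp five.

Fb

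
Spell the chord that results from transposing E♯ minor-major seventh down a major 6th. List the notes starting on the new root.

G-sharp B D-sharp F-double-sharp

A major 6th down from E-sharp is G-sharp, so the new chord is G-sharp minor-major seventh.
G-sharp — root
B — minor 3rd
D-sharp — perfect 5th
F-double-sharp — major 7th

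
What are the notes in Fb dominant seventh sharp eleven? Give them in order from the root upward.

Root F♭, quality dominant seventh sharp eleven:
- root: F♭
- major 3rd: A♭
- perfect 5th: C♭
- minor 7th: E𝄫
- augmented 11th: B♭

F♭  A♭  C♭  E𝄫  B♭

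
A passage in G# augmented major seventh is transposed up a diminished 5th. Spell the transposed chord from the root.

G-sharp up a diminished 5th → D. New chord: D augmented major seventh.
root → D
3rd (major 3rd) → F-sharp
5th (augmented 5th) → A-sharp
7th (major 7th) → C-sharp

D, F-sharp, A-sharp, C-sharp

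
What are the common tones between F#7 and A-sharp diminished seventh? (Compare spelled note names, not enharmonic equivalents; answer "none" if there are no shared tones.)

F#7 = F#, A#, C#, E.
A-sharp diminished seventh = A#, C#, E, G.
Shared: A#, C#, E.

A#, C#, E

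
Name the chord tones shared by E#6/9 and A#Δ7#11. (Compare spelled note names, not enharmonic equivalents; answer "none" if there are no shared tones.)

E♯  G𝄪  C𝄪

E#6/9: E♯ G𝄪 B♯ C𝄪 F𝄪
A#Δ7#11: A♯ C𝄪 E♯ G𝄪 D𝄪
Common to both → E♯, G𝄪, C𝄪.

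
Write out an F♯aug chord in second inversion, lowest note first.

C##, F#, A#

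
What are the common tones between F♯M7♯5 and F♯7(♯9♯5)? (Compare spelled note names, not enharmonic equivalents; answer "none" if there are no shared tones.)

F♯M7♯5 = F#, A#, C##, E#.
F♯7(♯9♯5) = F#, A#, C##, E, G##.
Shared: F#, A#, C##.

F#, A#, C##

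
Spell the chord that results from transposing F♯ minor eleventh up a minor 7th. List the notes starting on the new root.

E  G  B  D  F-sharp  A

Transposed root: F-sharp → E (minor 7th up). So we spell E minor eleventh:
root → E
3rd (minor 3rd) → G
5th (perfect 5th) → B
7th (minor 7th) → D
9th (major 9th) → F-sharp
11th (perfect 11th) → A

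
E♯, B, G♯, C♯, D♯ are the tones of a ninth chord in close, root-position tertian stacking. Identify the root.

C♯

Stacking in thirds gives C♯ – E♯ – G♯ – B – D♯, so C♯ is the root — C♯ dominant ninth.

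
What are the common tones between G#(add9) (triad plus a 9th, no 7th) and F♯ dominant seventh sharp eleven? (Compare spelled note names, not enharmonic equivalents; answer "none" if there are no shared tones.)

G#(add9) = G#, B#, D#, A#.
F♯ dominant seventh sharp eleven = F#, A#, C#, E, B#.
Shared: B#, A#.

B#, A#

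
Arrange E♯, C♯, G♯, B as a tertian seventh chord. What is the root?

C♯

Stacking in thirds gives C♯ – E♯ – G♯ – B, so C♯ is the root — C♯ dominant seventh.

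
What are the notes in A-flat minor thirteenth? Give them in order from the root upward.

A-flat minor thirteenth is a minor thirteenth built on A-flat.
root → A-flat
3rd (minor 3rd) → C-flat
5th (perfect 5th) → E-flat
7th (minor 7th) → G-flat
9th (major 9th) → B-flat
11th (perfect 11th) → D-flat
13th (major 13th) → F

A-flat, C-flat, E-flat, G-flat, B-flat, D-flat, F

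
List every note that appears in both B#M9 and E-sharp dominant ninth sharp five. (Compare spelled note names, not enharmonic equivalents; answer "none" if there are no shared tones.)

B#M9 = B#, D##, F##, A##, C##.
E-sharp dominant ninth sharp five = E#, G##, B##, D#, F##.
Shared: F##.

F##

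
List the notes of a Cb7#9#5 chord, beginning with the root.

C♭ – E♭ – G – B𝄫 – D

Cb7#9#5: dominant seventh sharp nine sharp five on C♭.
- root: C♭
- major 3rd: E♭
- augmented 5th: G
- minor 7th: B𝄫
- augmented 9th: D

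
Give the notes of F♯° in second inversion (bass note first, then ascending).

F♯° = F#–A–C; second inversion → fifth (C) lowest.

C – F# – A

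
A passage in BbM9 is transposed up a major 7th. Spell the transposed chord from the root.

A major 7th up from Bb is A, so the new chord is A major ninth.
- root: A
- major 3rd: C#
- perfect 5th: E
- major 7th: G#
- major 9th: B

A, C#, E, G#, B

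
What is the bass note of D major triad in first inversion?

F#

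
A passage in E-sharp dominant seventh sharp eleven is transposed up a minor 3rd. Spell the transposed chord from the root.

G-sharp – B-sharp – D-sharp – F-sharp – C-double-sharp

Transposed root: E-sharp → G-sharp (minor 3rd up). So we spell G-sharp dominant seventh sharp eleven:
root → G-sharp
3rd (major 3rd) → B-sharp
5th (perfect 5th) → D-sharp
7th (minor 7th) → F-sharp
11th (augmented 11th) → C-double-sharp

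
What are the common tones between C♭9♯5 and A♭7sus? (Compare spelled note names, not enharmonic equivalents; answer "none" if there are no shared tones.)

Eb, Db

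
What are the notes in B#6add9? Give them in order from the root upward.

B♯  D𝄪  F𝄪  G𝄪  C𝄪

Root B♯, quality six-nine:
- root: B♯
- major 3rd: D𝄪
- perfect 5th: F𝄪
- major 6th: G𝄪
- major 9th: C𝄪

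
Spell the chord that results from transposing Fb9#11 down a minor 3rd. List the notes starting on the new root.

Db, F, Ab, Cb, Eb, G

Fb down a minor 3rd → Db. New chord: Db dominant ninth sharp eleven.
Db — root
F — major 3rd
Ab — perfect 5th
Cb — minor 7th
Eb — major 9th
G — augmented 11th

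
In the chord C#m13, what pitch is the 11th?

Root of C#m13 = C#. The 11th is a perfect 11th: C# up a perfect 11th → F#.

F#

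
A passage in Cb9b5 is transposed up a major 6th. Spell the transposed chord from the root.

Cb up a major 6th → Ab. New chord: Ab dominant ninth flat five.
- root: Ab
- major 3rd: C
- diminished 5th: Ebb
- minor 7th: Gb
- major 9th: Bb

Ab, C, Ebb, Gb, Bb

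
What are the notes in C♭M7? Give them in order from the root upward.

C♭M7: major seventh on C♭.
- root: C♭
- major 3rd: E♭
- perfect 5th: G♭
- major 7th: B♭

C♭, E♭, G♭, B♭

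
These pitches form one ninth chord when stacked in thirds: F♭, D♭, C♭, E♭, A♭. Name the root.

D♭

Arranged so that each adjacent pair is a third by letter name: D♭ – F♭ – A♭ – C♭ – E♭.
The bottom of that stack, D♭, is the root (this is D♭ minor ninth).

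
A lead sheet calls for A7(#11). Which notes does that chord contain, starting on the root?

A7(#11) is a dominant seventh sharp eleven built on A.
- root: A
- major 3rd: C#
- perfect 5th: E
- minor 7th: G
- augmented 11th: D#

A C# E G D#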